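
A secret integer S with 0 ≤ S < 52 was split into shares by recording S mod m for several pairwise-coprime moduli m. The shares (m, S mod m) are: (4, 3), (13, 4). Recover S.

From S ≡ 3 (mod 4) write S = 3 + 4t. Substituting into S ≡ 4 (mod 13) gives 4t ≡ 1 (mod 13), and since 4⁻¹ ≡ 10 (mod 13), t ≡ 10. Hence S ≡ 3 + 4·10 = 43 (mod 52).

43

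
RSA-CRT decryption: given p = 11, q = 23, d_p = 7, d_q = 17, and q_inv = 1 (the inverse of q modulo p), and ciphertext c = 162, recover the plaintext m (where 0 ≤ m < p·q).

24

m₁ = c^(d_p) mod p: c ≡ 8 (mod 11), and 8^7 mod 11 = 2.
m₂ = c^(d_q) mod q: c ≡ 1 (mod 23), and 1^17 mod 23 = 1.
h = q_inv·(m₁ − m₂) mod p = 1·(2 − 1) mod 11 = 1.
m = m₂ + h·q = 1 + 1·23 = 24.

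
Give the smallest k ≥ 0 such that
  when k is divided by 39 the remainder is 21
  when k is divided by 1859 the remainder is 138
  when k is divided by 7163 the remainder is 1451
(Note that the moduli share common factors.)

2035743

Combine the congruences pairwise.
gcd(39, 1859) = 13 and 13 | (138 − 21), so the pair is consistent; merging gives k ≡ 138 (mod 5577), where 5577 = lcm(39, 1859).
gcd(5577, 7163) = 13 and 13 | (1451 − 138), so the pair is consistent; merging gives k ≡ 2035743 (mod 3072927), where 3072927 = lcm(5577, 7163).
The solution is unique modulo lcm(39, 1859, 7163) = 3072927.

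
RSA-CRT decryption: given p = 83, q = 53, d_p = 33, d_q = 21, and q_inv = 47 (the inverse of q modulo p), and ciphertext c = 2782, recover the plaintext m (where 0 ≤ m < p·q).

2841

m₁ = c^(d_p) mod p: c ≡ 43 (mod 83), and 43^33 mod 83 = 19.
m₂ = c^(d_q) mod q: c ≡ 26 (mod 53), and 26^21 mod 53 = 32.
h = q_inv·(m₁ − m₂) mod p = 47·(19 − 32) mod 83 = 53.
m = m₂ + h·q = 32 + 53·53 = 2841.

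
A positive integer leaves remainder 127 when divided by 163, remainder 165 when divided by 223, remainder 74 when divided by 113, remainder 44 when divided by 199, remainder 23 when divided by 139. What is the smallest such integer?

38597928405

The moduli are pairwise coprime; M = 163·223·113·199·139 = 113615814857.
M/163 = 697029539; 697029539 ≡ 137 (mod 163); 137·94 ≡ 1, so inverse 94.
M/223 = 509487959; 509487959 ≡ 82 (mod 223); 82·68 ≡ 1, so inverse 68.
M/113 = 1005449689; 1005449689 ≡ 97 (mod 113); 97·7 ≡ 1, so inverse 7.
M/199 = 570933743; 570933743 ≡ 156 (mod 199); 156·37 ≡ 1, so inverse 37.
M/139 = 817379963; 817379963 ≡ 54 (mod 139); 54·121 ≡ 1, so inverse 121.
N ≡ 127·697029539·94 + 165·509487959·68 + 74·1005449689·7 + 44·570933743·37 + 23·817379963·121 = 17762665046097.
17762665046097 mod 113615814857 = 38597928405.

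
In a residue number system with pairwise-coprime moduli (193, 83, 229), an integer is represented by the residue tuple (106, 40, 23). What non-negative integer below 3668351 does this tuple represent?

3287089

The moduli are pairwise coprime; N = 193·83·229 = 3668351.
N/193 = 19007; 19007 ≡ 93 (mod 193); 93·110 ≡ 1, so inverse 110.
N/83 = 44197; 44197 ≡ 41 (mod 83); 41·81 ≡ 1, so inverse 81.
N/229 = 16019; 16019 ≡ 218 (mod 229); 218·104 ≡ 1, so inverse 104.
x ≡ 106·19007·110 + 40·44197·81 + 23·16019·104 = 403137348.
403137348 mod 3668351 = 3287089.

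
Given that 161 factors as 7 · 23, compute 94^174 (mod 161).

Mod 7: 94 ≡ 3; since 6 | 174, by Fermat 3^174 ≡ 1 (mod 7).
Mod 23: 94 ≡ 2; by Fermat, exponent reduces to 174 mod 22 = 20; 2^20 ≡ 6 (mod 23).
Combine by CRT: x ≡ 1 (mod 7), x ≡ 6 (mod 23) ⇒ x ≡ 29 (mod 161).

29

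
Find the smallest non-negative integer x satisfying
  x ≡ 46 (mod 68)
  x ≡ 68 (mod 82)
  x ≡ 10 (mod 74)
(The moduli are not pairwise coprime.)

45742

Combine the congruences pairwise.
gcd(68, 82) = 2 and 2 | (68 − 46), so the pair is consistent; merging gives x ≡ 1134 (mod 2788), where 2788 = lcm(68, 82).
gcd(2788, 74) = 2 and 2 | (10 − 1134), so the pair is consistent; merging gives x ≡ 45742 (mod 103156), where 103156 = lcm(2788, 74).
The solution is unique modulo lcm(68, 82, 74) = 103156.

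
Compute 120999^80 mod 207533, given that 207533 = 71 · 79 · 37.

37181

Mod 71: 120999 ≡ 15; by Fermat, exponent reduces to 80 mod 70 = 10; 15^10 ≡ 48 (mod 71).
Mod 79: 120999 ≡ 50; by Fermat, exponent reduces to 80 mod 78 = 2; 50^2 ≡ 51 (mod 79).
Mod 37: 120999 ≡ 9; by Fermat, exponent reduces to 80 mod 36 = 8; 9^8 ≡ 33 (mod 37).
Combine by CRT: x ≡ 48 (mod 71), x ≡ 51 (mod 79), x ≡ 33 (mod 37) ⇒ x ≡ 37181 (mod 207533).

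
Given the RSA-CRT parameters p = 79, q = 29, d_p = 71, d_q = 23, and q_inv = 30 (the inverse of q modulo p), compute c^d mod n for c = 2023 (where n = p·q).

2010

m₁ = c^(d_p) mod p: c ≡ 48 (mod 79), and 48^71 mod 79 = 35.
m₂ = c^(d_q) mod q: c ≡ 22 (mod 29), and 22^23 mod 29 = 9.
h = q_inv·(m₁ − m₂) mod p = 30·(35 − 9) mod 79 = 69.
m = m₂ + h·q = 9 + 69·29 = 2010.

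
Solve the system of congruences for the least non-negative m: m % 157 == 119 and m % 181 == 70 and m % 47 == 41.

354468

The moduli are pairwise coprime; N = 157·181·47 = 1335599.
N/157 = 8507; 8507 ≡ 29 (mod 157); 29·65 ≡ 1, so inverse 65.
N/181 = 7379; 7379 ≡ 139 (mod 181); 139·56 ≡ 1, so inverse 56.
N/47 = 28417; 28417 ≡ 29 (mod 47); 29·13 ≡ 1, so inverse 13.
m ≡ 119·8507·65 + 70·7379·56 + 41·28417·13 = 109873586.
109873586 mod 1335599 = 354468.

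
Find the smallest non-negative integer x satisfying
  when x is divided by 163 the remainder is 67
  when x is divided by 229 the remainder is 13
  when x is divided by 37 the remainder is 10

The moduli are pairwise coprime; N = 163·229·37 = 1381099.
N/163 = 8473; 8473 ≡ 160 (mod 163); 160·54 ≡ 1, so inverse 54.
N/229 = 6031; 6031 ≡ 77 (mod 229); 77·116 ≡ 1, so inverse 116.
N/37 = 37327; 37327 ≡ 31 (mod 37); 31·6 ≡ 1, so inverse 6.
x ≡ 67·8473·54 + 13·6031·116 + 10·37327·6 = 41989682.
41989682 mod 1381099 = 556712.

556712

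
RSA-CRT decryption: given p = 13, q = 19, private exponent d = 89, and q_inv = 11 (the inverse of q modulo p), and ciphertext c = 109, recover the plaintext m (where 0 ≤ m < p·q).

d_p = d mod (p−1) = 89 mod 12 = 5; d_q = d mod (q−1) = 17.
m₁ = c^(d_p) mod p: c ≡ 5 (mod 13), and 5^5 mod 13 = 5.
m₂ = c^(d_q) mod q: c ≡ 14 (mod 19), and 14^17 mod 19 = 15.
h = q_inv·(m₁ − m₂) mod p = 11·(5 − 15) mod 13 = 7.
m = m₂ + h·q = 15 + 7·19 = 148.

148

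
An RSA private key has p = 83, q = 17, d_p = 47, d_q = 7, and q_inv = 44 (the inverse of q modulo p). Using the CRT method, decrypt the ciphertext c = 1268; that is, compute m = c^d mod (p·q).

m₁ = c^(d_p) mod p: c ≡ 23 (mod 83), and 23^47 mod 83 = 77.
m₂ = c^(d_q) mod q: c ≡ 10 (mod 17), and 10^7 mod 17 = 5.
h = q_inv·(m₁ − m₂) mod p = 44·(77 − 5) mod 83 = 14.
m = m₂ + h·q = 5 + 14·17 = 243.

243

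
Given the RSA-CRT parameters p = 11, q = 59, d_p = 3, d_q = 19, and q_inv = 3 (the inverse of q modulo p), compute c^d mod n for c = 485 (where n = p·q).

m₁ = c^(d_p) mod p: c ≡ 1 (mod 11), and 1^3 mod 11 = 1.
m₂ = c^(d_q) mod q: c ≡ 13 (mod 59), and 13^19 mod 59 = 18.
h = q_inv·(m₁ − m₂) mod p = 3·(1 − 18) mod 11 = 4.
m = m₂ + h·q = 18 + 4·59 = 254.

254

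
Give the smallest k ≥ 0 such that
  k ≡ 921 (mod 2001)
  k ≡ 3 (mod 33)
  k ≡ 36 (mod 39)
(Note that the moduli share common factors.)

gcd(2001, 33) = 3 and 3 | (3 − 921), so the pair is consistent; merging gives k ≡ 10926 (mod 22011), where 22011 = lcm(2001, 33).
gcd(22011, 39) = 3 and 3 | (36 − 10926), so the pair is consistent; merging gives k ≡ 54948 (mod 286143), where 286143 = lcm(22011, 39).
The solution is unique modulo lcm(2001, 33, 39) = 286143.

54948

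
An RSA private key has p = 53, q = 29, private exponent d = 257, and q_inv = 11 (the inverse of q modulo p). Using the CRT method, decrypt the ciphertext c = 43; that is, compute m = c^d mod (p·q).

1469

d_p = d mod (p−1) = 257 mod 52 = 49; d_q = d mod (q−1) = 5.
m₁ = c^(d_p) mod p: c ≡ 43 (mod 53), and 43^49 mod 53 = 38.
m₂ = c^(d_q) mod q: c ≡ 14 (mod 29), and 14^5 mod 29 = 19.
h = q_inv·(m₁ − m₂) mod p = 11·(38 − 19) mod 53 = 50.
m = m₂ + h·q = 19 + 50·29 = 1469.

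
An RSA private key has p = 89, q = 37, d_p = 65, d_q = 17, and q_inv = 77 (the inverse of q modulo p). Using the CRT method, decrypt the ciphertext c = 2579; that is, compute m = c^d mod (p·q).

m₁ = c^(d_p) mod p: c ≡ 87 (mod 89), and 87^65 mod 89 = 44.
m₂ = c^(d_q) mod q: c ≡ 26 (mod 37), and 26^17 mod 37 = 10.
h = q_inv·(m₁ − m₂) mod p = 77·(44 − 10) mod 89 = 37.
m = m₂ + h·q = 10 + 37·37 = 1379.

1379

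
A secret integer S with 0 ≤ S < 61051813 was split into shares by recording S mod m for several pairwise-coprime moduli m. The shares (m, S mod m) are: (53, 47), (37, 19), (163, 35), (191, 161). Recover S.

The moduli are pairwise coprime; N = 53·37·163·191 = 61051813.
N/53 = 1151921; 1151921 ≡ 19 (mod 53); 19·14 ≡ 1, so inverse 14.
N/37 = 1650049; 1650049 ≡ 34 (mod 37); 34·12 ≡ 1, so inverse 12.
N/163 = 374551; 374551 ≡ 140 (mod 163); 140·85 ≡ 1, so inverse 85.
N/191 = 319643; 319643 ≡ 100 (mod 191); 100·170 ≡ 1, so inverse 170.
S ≡ 47·1151921·14 + 19·1650049·12 + 35·374551·85 + 161·319643·170 = 10997093325.
10997093325 mod 61051813 = 7766985.

7766985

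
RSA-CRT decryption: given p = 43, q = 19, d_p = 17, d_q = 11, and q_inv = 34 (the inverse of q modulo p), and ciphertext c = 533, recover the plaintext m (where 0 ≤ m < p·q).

324

m₁ = c^(d_p) mod p: c ≡ 17 (mod 43), and 17^17 mod 43 = 23.
m₂ = c^(d_q) mod q: c ≡ 1 (mod 19), and 1^11 mod 19 = 1.
h = q_inv·(m₁ − m₂) mod p = 34·(23 − 1) mod 43 = 17.
m = m₂ + h·q = 1 + 17·19 = 324.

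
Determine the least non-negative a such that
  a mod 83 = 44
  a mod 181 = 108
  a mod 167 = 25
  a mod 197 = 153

96364870

The moduli are pairwise coprime; N = 83·181·167·197 = 494241677.
N/83 = 5954719; 5954719 ≡ 50 (mod 83); 50·5 ≡ 1, so inverse 5.
N/181 = 2730617; 2730617 ≡ 51 (mod 181); 51·71 ≡ 1, so inverse 71.
N/167 = 2959531; 2959531 ≡ 124 (mod 167); 124·66 ≡ 1, so inverse 66.
N/197 = 2508841; 2508841 ≡ 46 (mod 197); 46·30 ≡ 1, so inverse 30.
a ≡ 44·5954719·5 + 108·2730617·71 + 25·2959531·66 + 153·2508841·30 = 38647215676.
38647215676 mod 494241677 = 96364870.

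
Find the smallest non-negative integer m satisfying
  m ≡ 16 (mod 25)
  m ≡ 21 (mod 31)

641

From m ≡ 16 (mod 25) write m = 16 + 25t. Substituting into m ≡ 21 (mod 31) gives 25t ≡ 5 (mod 31), and since 25⁻¹ ≡ 5 (mod 31), t ≡ 25. Hence m ≡ 16 + 25·25 = 641 (mod 775).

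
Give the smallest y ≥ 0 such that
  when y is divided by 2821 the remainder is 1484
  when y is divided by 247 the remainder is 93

24052

gcd(2821, 247) = 13 and 13 | (93 − 1484), so the pair is consistent; merging gives y ≡ 24052 (mod 53599), where 53599 = lcm(2821, 247).
The solution is unique modulo lcm(2821, 247) = 53599.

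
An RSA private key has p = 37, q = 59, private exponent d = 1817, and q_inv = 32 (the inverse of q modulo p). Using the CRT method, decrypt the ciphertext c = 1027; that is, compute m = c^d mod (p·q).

d_p = d mod (p−1) = 1817 mod 36 = 17; d_q = d mod (q−1) = 19.
m₁ = c^(d_p) mod p: c ≡ 28 (mod 37), and 28^17 mod 37 = 4.
m₂ = c^(d_q) mod q: c ≡ 24 (mod 59), and 24^19 mod 59 = 56.
h = q_inv·(m₁ − m₂) mod p = 32·(4 − 56) mod 37 = 1.
m = m₂ + h·q = 56 + 1·59 = 115.

115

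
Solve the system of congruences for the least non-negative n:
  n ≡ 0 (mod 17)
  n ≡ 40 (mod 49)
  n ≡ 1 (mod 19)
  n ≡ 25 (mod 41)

305065

The moduli are pairwise coprime; M = 17·49·19·41 = 648907.
M/17 = 38171; 38171 ≡ 6 (mod 17); 6·3 ≡ 1, so inverse 3.
M/49 = 13243; 13243 ≡ 13 (mod 49); 13·34 ≡ 1, so inverse 34.
M/19 = 34153; 34153 ≡ 10 (mod 19); 10·2 ≡ 1, so inverse 2.
M/41 = 15827; 15827 ≡ 1 (mod 41), inverse 1.
n ≡ 0·38171·3 + 40·13243·34 + 1·34153·2 + 25·15827·1 = 18474461.
18474461 mod 648907 = 305065.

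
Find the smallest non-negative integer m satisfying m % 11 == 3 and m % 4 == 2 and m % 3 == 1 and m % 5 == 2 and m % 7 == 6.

The moduli are pairwise coprime; N = 11·4·3·5·7 = 4620.
N/11 = 420; 420 ≡ 2 (mod 11); 2·6 ≡ 1, so inverse 6.
N/4 = 1155; 1155 ≡ 3 (mod 4); 3·3 ≡ 1, so inverse 3.
N/3 = 1540; 1540 ≡ 1 (mod 3), inverse 1.
N/5 = 924; 924 ≡ 4 (mod 5); 4·4 ≡ 1, so inverse 4.
N/7 = 660; 660 ≡ 2 (mod 7); 2·4 ≡ 1, so inverse 4.
m ≡ 3·420·6 + 2·1155·3 + 1·1540·1 + 2·924·4 + 6·660·4 = 39262.
39262 mod 4620 = 2302.

2302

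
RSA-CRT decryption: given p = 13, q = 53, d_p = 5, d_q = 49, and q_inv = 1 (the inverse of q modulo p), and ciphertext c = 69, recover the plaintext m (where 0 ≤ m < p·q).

m₁ = c^(d_p) mod p: c ≡ 4 (mod 13), and 4^5 mod 13 = 10.
m₂ = c^(d_q) mod q: c ≡ 16 (mod 53), and 16^49 mod 53 = 46.
h = q_inv·(m₁ − m₂) mod p = 1·(10 − 46) mod 13 = 3.
m = m₂ + h·q = 46 + 3·53 = 205.

205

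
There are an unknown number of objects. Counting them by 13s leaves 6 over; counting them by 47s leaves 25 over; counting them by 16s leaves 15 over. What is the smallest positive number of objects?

Combine the congruences pairwise.
From N ≡ 6 (mod 13) write N = 6 + 13t. Substituting into N ≡ 25 (mod 47) gives 13t ≡ 19 (mod 47), and since 13⁻¹ ≡ 29 (mod 47), t ≡ 34. Hence N ≡ 6 + 13·34 = 448 (mod 611).
From N ≡ 448 (mod 611) write N = 448 + 611t. Substituting into N ≡ 15 (mod 16) gives 611t ≡ 15 (mod 16), and since 3⁻¹ ≡ 11 (mod 16), t ≡ 5. Hence N ≡ 448 + 611·5 = 3503 (mod 9776).

3503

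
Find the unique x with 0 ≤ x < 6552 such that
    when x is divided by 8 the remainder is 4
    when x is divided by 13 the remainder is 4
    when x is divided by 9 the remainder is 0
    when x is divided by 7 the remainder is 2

Combine the congruences pairwise.
From x ≡ 4 (mod 8) write x = 4 + 8t. Substituting into x ≡ 4 (mod 13) gives 8t ≡ 0 (mod 13), and since 8⁻¹ ≡ 5 (mod 13), t ≡ 0. Hence x ≡ 4 + 8·0 = 4 (mod 104).
From x ≡ 4 (mod 104) write x = 4 + 104t. Substituting into x ≡ 0 (mod 9) gives 104t ≡ 5 (mod 9), and since 5⁻¹ ≡ 2 (mod 9), t ≡ 1. Hence x ≡ 4 + 104·1 = 108 (mod 936).
From x ≡ 108 (mod 936) write x = 108 + 936t. Substituting into x ≡ 2 (mod 7) gives 936t ≡ 6 (mod 7), and since 5⁻¹ ≡ 3 (mod 7), t ≡ 4. Hence x ≡ 108 + 936·4 = 3852 (mod 6552).

3852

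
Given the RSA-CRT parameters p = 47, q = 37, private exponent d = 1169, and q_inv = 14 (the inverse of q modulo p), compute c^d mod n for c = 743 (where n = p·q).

99

d_p = d mod (p−1) = 1169 mod 46 = 19; d_q = d mod (q−1) = 17.
m₁ = c^(d_p) mod p: c ≡ 38 (mod 47), and 38^19 mod 47 = 5.
m₂ = c^(d_q) mod q: c ≡ 3 (mod 37), and 3^17 mod 37 = 25.
h = q_inv·(m₁ − m₂) mod p = 14·(5 − 25) mod 47 = 2.
m = m₂ + h·q = 25 + 2·37 = 99.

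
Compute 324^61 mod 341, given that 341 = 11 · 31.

Mod 11: 324 ≡ 5; by Fermat, exponent reduces to 61 mod 10 = 1; 5^1 ≡ 5 (mod 11).
Mod 31: 324 ≡ 14; by Fermat, exponent reduces to 61 mod 30 = 1; 14^1 ≡ 14 (mod 31).
Combine by CRT: x ≡ 5 (mod 11), x ≡ 14 (mod 31) ⇒ x ≡ 324 (mod 341).

324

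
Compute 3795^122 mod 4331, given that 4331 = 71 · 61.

108

Mod 71: 3795 ≡ 32; by Fermat, exponent reduces to 122 mod 70 = 52; 32^52 ≡ 37 (mod 71).
Mod 61: 3795 ≡ 13; by Fermat, exponent reduces to 122 mod 60 = 2; 13^2 ≡ 47 (mod 61).
Combine by CRT: x ≡ 37 (mod 71), x ≡ 47 (mod 61) ⇒ x ≡ 108 (mod 4331).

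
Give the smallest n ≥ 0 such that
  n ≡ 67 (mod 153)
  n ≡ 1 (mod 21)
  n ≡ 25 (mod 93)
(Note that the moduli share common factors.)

Combine the congruences pairwise.
gcd(153, 21) = 3 and 3 | (1 − 67), so the pair is consistent; merging gives n ≡ 526 (mod 1071), where 1071 = lcm(153, 21).
gcd(1071, 93) = 3 and 3 | (25 − 526), so the pair is consistent; merging gives n ≡ 8023 (mod 33201), where 33201 = lcm(1071, 93).
The solution is unique modulo lcm(153, 21, 93) = 33201.

8023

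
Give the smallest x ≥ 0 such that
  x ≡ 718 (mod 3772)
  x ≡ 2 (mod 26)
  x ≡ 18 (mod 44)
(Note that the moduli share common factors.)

Combine the congruences pairwise.
gcd(3772, 26) = 2 and 2 | (2 − 718), so the pair is consistent; merging gives x ≡ 23350 (mod 49036), where 49036 = lcm(3772, 26).
gcd(49036, 44) = 4 and 4 | (18 − 23350), so the pair is consistent; merging gives x ≡ 317566 (mod 539396), where 539396 = lcm(49036, 44).
The solution is unique modulo lcm(3772, 26, 44) = 539396.

317566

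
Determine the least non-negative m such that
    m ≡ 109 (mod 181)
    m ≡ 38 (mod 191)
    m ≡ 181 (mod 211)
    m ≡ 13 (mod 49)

274837387

The moduli are pairwise coprime; N = 181·191·211·49 = 357429569.
N/181 = 1974749; 1974749 ≡ 39 (mod 181); 39·65 ≡ 1, so inverse 65.
N/191 = 1871359; 1871359 ≡ 132 (mod 191); 132·123 ≡ 1, so inverse 123.
N/211 = 1693979; 1693979 ≡ 71 (mod 211); 71·107 ≡ 1, so inverse 107.
N/49 = 7294481; 7294481 ≡ 47 (mod 49); 47·24 ≡ 1, so inverse 24.
m ≡ 109·1974749·65 + 38·1871359·123 + 181·1693979·107 + 13·7294481·24 = 57820997996.
57820997996 mod 357429569 = 274837387.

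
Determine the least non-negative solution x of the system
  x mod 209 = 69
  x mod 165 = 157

487

Combine the congruences pairwise.
gcd(209, 165) = 11 and 11 | (157 − 69), so the pair is consistent; merging gives x ≡ 487 (mod 3135), where 3135 = lcm(209, 165).
The solution is unique modulo lcm(209, 165) = 3135.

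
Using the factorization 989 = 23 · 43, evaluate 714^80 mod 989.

668

Mod 23: 714 ≡ 1; by Fermat, exponent reduces to 80 mod 22 = 14; 1^14 ≡ 1 (mod 23).
Mod 43: 714 ≡ 26; by Fermat, exponent reduces to 80 mod 42 = 38; 26^38 ≡ 23 (mod 43).
Combine by CRT: x ≡ 1 (mod 23), x ≡ 23 (mod 43) ⇒ x ≡ 668 (mod 989).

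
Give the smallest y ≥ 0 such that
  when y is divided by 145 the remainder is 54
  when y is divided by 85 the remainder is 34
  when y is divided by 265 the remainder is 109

117504

Combine the congruences pairwise.
gcd(145, 85) = 5 and 5 | (34 − 54), so the pair is consistent; merging gives y ≡ 1649 (mod 2465), where 2465 = lcm(145, 85).
gcd(2465, 265) = 5 and 5 | (109 − 1649), so the pair is consistent; merging gives y ≡ 117504 (mod 130645), where 130645 = lcm(2465, 265).
The solution is unique modulo lcm(145, 85, 265) = 130645.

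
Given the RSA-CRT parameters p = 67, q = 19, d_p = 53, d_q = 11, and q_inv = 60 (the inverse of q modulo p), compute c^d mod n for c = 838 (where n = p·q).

m₁ = c^(d_p) mod p: c ≡ 34 (mod 67), and 34^53 mod 67 = 18.
m₂ = c^(d_q) mod q: c ≡ 2 (mod 19), and 2^11 mod 19 = 15.
h = q_inv·(m₁ − m₂) mod p = 60·(18 − 15) mod 67 = 46.
m = m₂ + h·q = 15 + 46·19 = 889.

889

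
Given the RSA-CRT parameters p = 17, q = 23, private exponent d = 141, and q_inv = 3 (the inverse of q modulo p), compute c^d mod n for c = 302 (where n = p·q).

d_p = d mod (p−1) = 141 mod 16 = 13; d_q = d mod (q−1) = 9.
m₁ = c^(d_p) mod p: c ≡ 13 (mod 17), and 13^13 mod 17 = 13.
m₂ = c^(d_q) mod q: c ≡ 3 (mod 23), and 3^9 mod 23 = 18.
h = q_inv·(m₁ − m₂) mod p = 3·(13 − 18) mod 17 = 2.
m = m₂ + h·q = 18 + 2·23 = 64.

64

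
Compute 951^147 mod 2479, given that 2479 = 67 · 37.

Mod 67: 951 ≡ 13; by Fermat, exponent reduces to 147 mod 66 = 15; 13^15 ≡ 52 (mod 67).
Mod 37: 951 ≡ 26; by Fermat, exponent reduces to 147 mod 36 = 3; 26^3 ≡ 1 (mod 37).
Combine by CRT: x ≡ 52 (mod 67), x ≡ 1 (mod 37) ⇒ x ≡ 186 (mod 2479).

186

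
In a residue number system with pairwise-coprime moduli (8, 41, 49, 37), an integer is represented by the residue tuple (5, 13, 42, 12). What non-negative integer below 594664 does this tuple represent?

The moduli are pairwise coprime; N = 8·41·49·37 = 594664.
N/8 = 74333; 74333 ≡ 5 (mod 8); 5·5 ≡ 1, so inverse 5.
N/41 = 14504; 14504 ≡ 31 (mod 41); 31·4 ≡ 1, so inverse 4.
N/49 = 12136; 12136 ≡ 33 (mod 49); 33·3 ≡ 1, so inverse 3.
N/37 = 16072; 16072 ≡ 14 (mod 37); 14·8 ≡ 1, so inverse 8.
x ≡ 5·74333·5 + 13·14504·4 + 42·12136·3 + 12·16072·8 = 5684581.
5684581 mod 594664 = 332605.

332605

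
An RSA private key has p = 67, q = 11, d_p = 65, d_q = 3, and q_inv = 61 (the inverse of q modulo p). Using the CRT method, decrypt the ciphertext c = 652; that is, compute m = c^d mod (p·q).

93

m₁ = c^(d_p) mod p: c ≡ 49 (mod 67), and 49^65 mod 67 = 26.
m₂ = c^(d_q) mod q: c ≡ 3 (mod 11), and 3^3 mod 11 = 5.
h = q_inv·(m₁ − m₂) mod p = 61·(26 − 5) mod 67 = 8.
m = m₂ + h·q = 5 + 8·11 = 93.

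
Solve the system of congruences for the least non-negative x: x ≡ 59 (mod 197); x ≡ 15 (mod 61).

4590

Combine the congruences pairwise.
From x ≡ 59 (mod 197) write x = 59 + 197t. Substituting into x ≡ 15 (mod 61) gives 197t ≡ 17 (mod 61), and since 14⁻¹ ≡ 48 (mod 61), t ≡ 23. Hence x ≡ 59 + 197·23 = 4590 (mod 12017).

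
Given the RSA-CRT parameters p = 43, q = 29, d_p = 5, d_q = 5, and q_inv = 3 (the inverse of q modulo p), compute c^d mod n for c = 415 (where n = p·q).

m₁ = c^(d_p) mod p: c ≡ 28 (mod 43), and 28^5 mod 43 = 5.
m₂ = c^(d_q) mod q: c ≡ 9 (mod 29), and 9^5 mod 29 = 5.
h = q_inv·(m₁ − m₂) mod p = 3·(5 − 5) mod 43 = 0.
m = m₂ + h·q = 5 + 0·29 = 5.

5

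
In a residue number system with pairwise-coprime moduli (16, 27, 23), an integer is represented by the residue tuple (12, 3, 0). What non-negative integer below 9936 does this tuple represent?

The moduli are pairwise coprime; N = 16·27·23 = 9936.
N/16 = 621; 621 ≡ 13 (mod 16); 13·5 ≡ 1, so inverse 5.
N/27 = 368; 368 ≡ 17 (mod 27); 17·8 ≡ 1, so inverse 8.
N/23 = 432; 432 ≡ 18 (mod 23); 18·9 ≡ 1, so inverse 9.
x ≡ 12·621·5 + 3·368·8 + 0·432·9 = 46092.
46092 mod 9936 = 6348.

6348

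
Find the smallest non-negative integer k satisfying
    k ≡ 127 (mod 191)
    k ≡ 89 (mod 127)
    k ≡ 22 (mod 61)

179667

From k ≡ 127 (mod 191) write k = 127 + 191t. Substituting into k ≡ 89 (mod 127) gives 191t ≡ 89 (mod 127), and since 64⁻¹ ≡ 2 (mod 127), t ≡ 51. Hence k ≡ 127 + 191·51 = 9868 (mod 24257).
From k ≡ 9868 (mod 24257) write k = 9868 + 24257t. Substituting into k ≡ 22 (mod 61) gives 24257t ≡ 36 (mod 61), and since 40⁻¹ ≡ 29 (mod 61), t ≡ 7. Hence k ≡ 9868 + 24257·7 = 179667 (mod 1479677).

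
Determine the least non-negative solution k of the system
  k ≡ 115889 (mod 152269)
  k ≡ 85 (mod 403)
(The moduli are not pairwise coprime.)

4227152

Combine the congruences pairwise.
gcd(152269, 403) = 13 and 13 | (85 − 115889), so the pair is consistent; merging gives k ≡ 4227152 (mod 4720339), where 4720339 = lcm(152269, 403).
The solution is unique modulo lcm(152269, 403) = 4720339.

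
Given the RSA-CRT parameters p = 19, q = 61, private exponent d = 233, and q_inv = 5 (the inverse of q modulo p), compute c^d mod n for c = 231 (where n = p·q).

868

d_p = d mod (p−1) = 233 mod 18 = 17; d_q = d mod (q−1) = 53.
m₁ = c^(d_p) mod p: c ≡ 3 (mod 19), and 3^17 mod 19 = 13.
m₂ = c^(d_q) mod q: c ≡ 48 (mod 61), and 48^53 mod 61 = 14.
h = q_inv·(m₁ − m₂) mod p = 5·(13 − 14) mod 19 = 14.
m = m₂ + h·q = 14 + 14·61 = 868.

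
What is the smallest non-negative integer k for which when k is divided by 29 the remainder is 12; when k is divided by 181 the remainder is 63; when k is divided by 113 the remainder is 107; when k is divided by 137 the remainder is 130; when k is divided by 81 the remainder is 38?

From k ≡ 12 (mod 29) write k = 12 + 29t. Substituting into k ≡ 63 (mod 181) gives 29t ≡ 51 (mod 181), and since 29⁻¹ ≡ 25 (mod 181), t ≡ 8. Hence k ≡ 12 + 29·8 = 244 (mod 5249).
From k ≡ 244 (mod 5249) write k = 244 + 5249t. Substituting into k ≡ 107 (mod 113) gives 5249t ≡ 89 (mod 113), and since 51⁻¹ ≡ 82 (mod 113), t ≡ 66. Hence k ≡ 244 + 5249·66 = 346678 (mod 593137).
From k ≡ 346678 (mod 593137) write k = 346678 + 593137t. Substituting into k ≡ 130 (mod 137) gives 593137t ≡ 62 (mod 137), and since 64⁻¹ ≡ 15 (mod 137), t ≡ 108. Hence k ≡ 346678 + 593137·108 = 64405474 (mod 81259769).
From k ≡ 64405474 (mod 81259769) write k = 64405474 + 81259769t. Substituting into k ≡ 38 (mod 81) gives 81259769t ≡ 13 (mod 81), and since 2⁻¹ ≡ 41 (mod 81), t ≡ 47. Hence k ≡ 64405474 + 81259769·47 = 3883614617 (mod 6582041289).

3883614617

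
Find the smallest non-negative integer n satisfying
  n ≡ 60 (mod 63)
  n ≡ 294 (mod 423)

gcd(63, 423) = 9 and 9 | (294 − 60), so the pair is consistent; merging gives n ≡ 2832 (mod 2961), where 2961 = lcm(63, 423).
The solution is unique modulo lcm(63, 423) = 2961.

2832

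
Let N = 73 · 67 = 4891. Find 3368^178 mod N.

Mod 73: 3368 ≡ 10; by Fermat, exponent reduces to 178 mod 72 = 34; 10^34 ≡ 27 (mod 73).
Mod 67: 3368 ≡ 18; by Fermat, exponent reduces to 178 mod 66 = 46; 18^46 ≡ 16 (mod 67).
Combine by CRT: x ≡ 27 (mod 73), x ≡ 16 (mod 67) ⇒ x ≡ 3969 (mod 4891).

3969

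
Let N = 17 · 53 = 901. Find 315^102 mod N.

854

Mod 17: 315 ≡ 9; by Fermat, exponent reduces to 102 mod 16 = 6; 9^6 ≡ 4 (mod 17).
Mod 53: 315 ≡ 50; by Fermat, exponent reduces to 102 mod 52 = 50; 50^50 ≡ 6 (mod 53).
Combine by CRT: x ≡ 4 (mod 17), x ≡ 6 (mod 53) ⇒ x ≡ 854 (mod 901).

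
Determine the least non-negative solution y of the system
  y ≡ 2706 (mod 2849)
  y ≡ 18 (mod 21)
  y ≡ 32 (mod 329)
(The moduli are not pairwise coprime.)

gcd(2849, 21) = 7 and 7 | (18 − 2706), so the pair is consistent; merging gives y ≡ 2706 (mod 8547), where 8547 = lcm(2849, 21).
gcd(8547, 329) = 7 and 7 | (32 − 2706), so the pair is consistent; merging gives y ≡ 53988 (mod 401709), where 401709 = lcm(8547, 329).
The solution is unique modulo lcm(2849, 21, 329) = 401709.

53988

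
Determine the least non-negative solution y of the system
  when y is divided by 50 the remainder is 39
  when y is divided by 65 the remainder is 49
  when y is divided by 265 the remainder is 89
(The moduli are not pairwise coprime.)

18639

gcd(50, 65) = 5 and 5 | (49 − 39), so the pair is consistent; merging gives y ≡ 439 (mod 650), where 650 = lcm(50, 65).
gcd(650, 265) = 5 and 5 | (89 − 439), so the pair is consistent; merging gives y ≡ 18639 (mod 34450), where 34450 = lcm(650, 265).
The solution is unique modulo lcm(50, 65, 265) = 34450.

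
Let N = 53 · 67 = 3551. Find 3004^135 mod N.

Mod 53: 3004 ≡ 36; by Fermat, exponent reduces to 135 mod 52 = 31; 36^31 ≡ 13 (mod 53).
Mod 67: 3004 ≡ 56; by Fermat, exponent reduces to 135 mod 66 = 3; 56^3 ≡ 9 (mod 67).
Combine by CRT: x ≡ 13 (mod 53), x ≡ 9 (mod 67) ⇒ x ≡ 1550 (mod 3551).

1550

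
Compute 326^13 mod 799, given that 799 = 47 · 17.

Mod 47: 326 ≡ 44; 44^13 ≡ 11 (mod 47).
Mod 17: 326 ≡ 3; 3^13 ≡ 12 (mod 17).
Combine by CRT: x ≡ 11 (mod 47), x ≡ 12 (mod 17) ⇒ x ≡ 199 (mod 799).

199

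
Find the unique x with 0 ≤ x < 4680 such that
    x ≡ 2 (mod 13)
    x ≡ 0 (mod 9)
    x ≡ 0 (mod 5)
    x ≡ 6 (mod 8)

990

Combine the congruences pairwise.
From x ≡ 2 (mod 13) write x = 2 + 13t. Substituting into x ≡ 0 (mod 9) gives 13t ≡ 7 (mod 9), and since 4⁻¹ ≡ 7 (mod 9), t ≡ 4. Hence x ≡ 2 + 13·4 = 54 (mod 117).
From x ≡ 54 (mod 117) write x = 54 + 117t. Substituting into x ≡ 0 (mod 5) gives 117t ≡ 1 (mod 5), and since 2⁻¹ ≡ 3 (mod 5), t ≡ 3. Hence x ≡ 54 + 117·3 = 405 (mod 585).
From x ≡ 405 (mod 585) write x = 405 + 585t. Substituting into x ≡ 6 (mod 8) gives 585t ≡ 1 (mod 8), and since 1⁻¹ ≡ 1 (mod 8), t ≡ 1. Hence x ≡ 405 + 585·1 = 990 (mod 4680).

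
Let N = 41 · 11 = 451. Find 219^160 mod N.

Mod 41: 219 ≡ 14; since 40 | 160, by Fermat 14^160 ≡ 1 (mod 41).
Mod 11: 219 ≡ 10; since 10 | 160, by Fermat 10^160 ≡ 1 (mod 11).
Combine by CRT: x ≡ 1 (mod 41), x ≡ 1 (mod 11) ⇒ x ≡ 1 (mod 451).

1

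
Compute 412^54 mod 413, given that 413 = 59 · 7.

Mod 59: 412 ≡ 58; 58^54 ≡ 1 (mod 59).
Mod 7: 412 ≡ 6; since 6 | 54, by Fermat 6^54 ≡ 1 (mod 7).
Combine by CRT: x ≡ 1 (mod 59), x ≡ 1 (mod 7) ⇒ x ≡ 1 (mod 413).

1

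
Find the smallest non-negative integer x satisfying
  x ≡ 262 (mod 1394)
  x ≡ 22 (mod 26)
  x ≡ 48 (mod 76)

559256

gcd(1394, 26) = 2 and 2 | (22 − 262), so the pair is consistent; merging gives x ≡ 15596 (mod 18122), where 18122 = lcm(1394, 26).
gcd(18122, 76) = 2 and 2 | (48 − 15596), so the pair is consistent; merging gives x ≡ 559256 (mod 688636), where 688636 = lcm(18122, 76).
The solution is unique modulo lcm(1394, 26, 76) = 688636.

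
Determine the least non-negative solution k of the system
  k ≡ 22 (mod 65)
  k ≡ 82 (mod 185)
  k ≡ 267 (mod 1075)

398017

gcd(65, 185) = 5 and 5 | (82 − 22), so the pair is consistent; merging gives k ≡ 1192 (mod 2405), where 2405 = lcm(65, 185).
gcd(2405, 1075) = 5 and 5 | (267 − 1192), so the pair is consistent; merging gives k ≡ 398017 (mod 517075), where 517075 = lcm(2405, 1075).
The solution is unique modulo lcm(65, 185, 1075) = 517075.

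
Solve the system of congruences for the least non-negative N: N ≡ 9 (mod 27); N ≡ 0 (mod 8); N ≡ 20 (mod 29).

3384

The moduli are pairwise coprime; M = 27·8·29 = 6264.
M/27 = 232; 232 ≡ 16 (mod 27); 16·22 ≡ 1, so inverse 22.
M/8 = 783; 783 ≡ 7 (mod 8); 7·7 ≡ 1, so inverse 7.
M/29 = 216; 216 ≡ 13 (mod 29); 13·9 ≡ 1, so inverse 9.
N ≡ 9·232·22 + 0·783·7 + 20·216·9 = 84816.
84816 mod 6264 = 3384.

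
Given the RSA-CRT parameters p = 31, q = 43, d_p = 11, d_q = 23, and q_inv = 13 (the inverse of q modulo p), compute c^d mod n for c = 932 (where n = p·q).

1180

m₁ = c^(d_p) mod p: c ≡ 2 (mod 31), and 2^11 mod 31 = 2.
m₂ = c^(d_q) mod q: c ≡ 29 (mod 43), and 29^23 mod 43 = 19.
h = q_inv·(m₁ − m₂) mod p = 13·(2 − 19) mod 31 = 27.
m = m₂ + h·q = 19 + 27·43 = 1180.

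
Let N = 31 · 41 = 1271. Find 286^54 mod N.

411

Mod 31: 286 ≡ 7; by Fermat, exponent reduces to 54 mod 30 = 24; 7^24 ≡ 8 (mod 31).
Mod 41: 286 ≡ 40; by Fermat, exponent reduces to 54 mod 40 = 14; 40^14 ≡ 1 (mod 41).
Combine by CRT: x ≡ 8 (mod 31), x ≡ 1 (mod 41) ⇒ x ≡ 411 (mod 1271).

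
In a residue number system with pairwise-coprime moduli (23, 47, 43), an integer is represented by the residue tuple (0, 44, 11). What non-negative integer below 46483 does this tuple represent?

31487

The moduli are pairwise coprime; N = 23·47·43 = 46483.
N/23 = 2021; 2021 ≡ 20 (mod 23); 20·15 ≡ 1, so inverse 15.
N/47 = 989; 989 ≡ 2 (mod 47); 2·24 ≡ 1, so inverse 24.
N/43 = 1081; 1081 ≡ 6 (mod 43); 6·36 ≡ 1, so inverse 36.
x ≡ 0·2021·15 + 44·989·24 + 11·1081·36 = 1472460.
1472460 mod 46483 = 31487.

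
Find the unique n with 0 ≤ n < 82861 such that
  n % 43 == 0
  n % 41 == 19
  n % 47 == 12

52417

From n ≡ 0 (mod 43) write n = 0 + 43t. Substituting into n ≡ 19 (mod 41) gives 43t ≡ 19 (mod 41), and since 2⁻¹ ≡ 21 (mod 41), t ≡ 30. Hence n ≡ 0 + 43·30 = 1290 (mod 1763).
From n ≡ 1290 (mod 1763) write n = 1290 + 1763t. Substituting into n ≡ 12 (mod 47) gives 1763t ≡ 38 (mod 47), and since 24⁻¹ ≡ 2 (mod 47), t ≡ 29. Hence n ≡ 1290 + 1763·29 = 52417 (mod 82861).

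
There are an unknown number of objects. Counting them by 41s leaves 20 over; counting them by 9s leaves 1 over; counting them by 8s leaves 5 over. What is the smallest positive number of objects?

The moduli are pairwise coprime; M = 41·9·8 = 2952.
M/41 = 72; 72 ≡ 31 (mod 41); 31·4 ≡ 1, so inverse 4.
M/9 = 328; 328 ≡ 4 (mod 9); 4·7 ≡ 1, so inverse 7.
M/8 = 369; 369 ≡ 1 (mod 8), inverse 1.
N ≡ 20·72·4 + 1·328·7 + 5·369·1 = 9901.
9901 mod 2952 = 1045.

1045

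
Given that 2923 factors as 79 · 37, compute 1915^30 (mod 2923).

Mod 79: 1915 ≡ 19; 19^30 ≡ 64 (mod 79).
Mod 37: 1915 ≡ 28; 28^30 ≡ 26 (mod 37).
Combine by CRT: x ≡ 64 (mod 79), x ≡ 26 (mod 37) ⇒ x ≡ 1802 (mod 2923).

1802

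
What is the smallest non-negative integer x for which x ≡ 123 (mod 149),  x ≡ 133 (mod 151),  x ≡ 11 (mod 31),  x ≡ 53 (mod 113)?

The moduli are pairwise coprime; N = 149·151·31·113 = 78813997.
N/149 = 528953; 528953 ≡ 3 (mod 149); 3·50 ≡ 1, so inverse 50.
N/151 = 521947; 521947 ≡ 91 (mod 151); 91·78 ≡ 1, so inverse 78.
N/31 = 2542387; 2542387 ≡ 15 (mod 31); 15·29 ≡ 1, so inverse 29.
N/113 = 697469; 697469 ≡ 33 (mod 113); 33·24 ≡ 1, so inverse 24.
x ≡ 123·528953·50 + 133·521947·78 + 11·2542387·29 + 53·697469·24 = 10365941149.
10365941149 mod 78813997 = 41307542.

41307542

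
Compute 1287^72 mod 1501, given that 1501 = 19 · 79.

1

Mod 19: 1287 ≡ 14; since 18 | 72, by Fermat 14^72 ≡ 1 (mod 19).
Mod 79: 1287 ≡ 23; 23^72 ≡ 1 (mod 79).
Combine by CRT: x ≡ 1 (mod 19), x ≡ 1 (mod 79) ⇒ x ≡ 1 (mod 1501).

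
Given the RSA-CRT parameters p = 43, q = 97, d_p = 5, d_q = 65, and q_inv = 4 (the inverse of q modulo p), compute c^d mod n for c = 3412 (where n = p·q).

1371

m₁ = c^(d_p) mod p: c ≡ 15 (mod 43), and 15^5 mod 43 = 38.
m₂ = c^(d_q) mod q: c ≡ 17 (mod 97), and 17^65 mod 97 = 13.
h = q_inv·(m₁ − m₂) mod p = 4·(38 − 13) mod 43 = 14.
m = m₂ + h·q = 13 + 14·97 = 1371.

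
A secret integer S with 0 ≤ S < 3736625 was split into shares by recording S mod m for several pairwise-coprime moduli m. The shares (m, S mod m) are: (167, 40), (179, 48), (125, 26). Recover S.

Combine the congruences pairwise.
From S ≡ 40 (mod 167) write S = 40 + 167t. Substituting into S ≡ 48 (mod 179) gives 167t ≡ 8 (mod 179), and since 167⁻¹ ≡ 164 (mod 179), t ≡ 59. Hence S ≡ 40 + 167·59 = 9893 (mod 29893).
From S ≡ 9893 (mod 29893) write S = 9893 + 29893t. Substituting into S ≡ 26 (mod 125) gives 29893t ≡ 8 (mod 125), and since 18⁻¹ ≡ 7 (mod 125), t ≡ 56. Hence S ≡ 9893 + 29893·56 = 1683901 (mod 3736625).

1683901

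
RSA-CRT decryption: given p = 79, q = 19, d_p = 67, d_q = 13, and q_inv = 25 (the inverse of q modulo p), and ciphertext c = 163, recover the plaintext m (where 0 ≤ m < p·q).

m₁ = c^(d_p) mod p: c ≡ 5 (mod 79), and 5^67 mod 79 = 32.
m₂ = c^(d_q) mod q: c ≡ 11 (mod 19), and 11^13 mod 19 = 11.
h = q_inv·(m₁ − m₂) mod p = 25·(32 − 11) mod 79 = 51.
m = m₂ + h·q = 11 + 51·19 = 980.

980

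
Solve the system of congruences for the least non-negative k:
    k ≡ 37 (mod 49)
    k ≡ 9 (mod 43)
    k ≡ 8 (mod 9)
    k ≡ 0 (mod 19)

The moduli are pairwise coprime; N = 49·43·9·19 = 360297.
N/49 = 7353; 7353 ≡ 3 (mod 49); 3·33 ≡ 1, so inverse 33.
N/43 = 8379; 8379 ≡ 37 (mod 43); 37·7 ≡ 1, so inverse 7.
N/9 = 40033; 40033 ≡ 1 (mod 9), inverse 1.
N/19 = 18963; 18963 ≡ 1 (mod 19), inverse 1.
k ≡ 37·7353·33 + 9·8379·7 + 8·40033·1 + 0·18963·1 = 9826154.
9826154 mod 360297 = 98135.

98135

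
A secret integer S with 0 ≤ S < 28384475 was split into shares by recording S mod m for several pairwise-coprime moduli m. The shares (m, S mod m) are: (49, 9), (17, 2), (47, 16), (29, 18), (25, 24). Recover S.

From S ≡ 9 (mod 49) write S = 9 + 49t. Substituting into S ≡ 2 (mod 17) gives 49t ≡ 10 (mod 17), and since 15⁻¹ ≡ 8 (mod 17), t ≡ 12. Hence S ≡ 9 + 49·12 = 597 (mod 833).
From S ≡ 597 (mod 833) write S = 597 + 833t. Substituting into S ≡ 16 (mod 47) gives 833t ≡ 30 (mod 47), and since 34⁻¹ ≡ 18 (mod 47), t ≡ 23. Hence S ≡ 597 + 833·23 = 19756 (mod 39151).
From S ≡ 19756 (mod 39151) write S = 19756 + 39151t. Substituting into S ≡ 18 (mod 29) gives 39151t ≡ 11 (mod 29), and since 1⁻¹ ≡ 1 (mod 29), t ≡ 11. Hence S ≡ 19756 + 39151·11 = 450417 (mod 1135379).
From S ≡ 450417 (mod 1135379) write S = 450417 + 1135379t. Substituting into S ≡ 24 (mod 25) gives 1135379t ≡ 7 (mod 25), and since 4⁻¹ ≡ 19 (mod 25), t ≡ 8. Hence S ≡ 450417 + 1135379·8 = 9533449 (mod 28384475).

9533449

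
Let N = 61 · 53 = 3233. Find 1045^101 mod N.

1350

Mod 61: 1045 ≡ 8; by Fermat, exponent reduces to 101 mod 60 = 41; 8^41 ≡ 8 (mod 61).
Mod 53: 1045 ≡ 38; by Fermat, exponent reduces to 101 mod 52 = 49; 38^49 ≡ 25 (mod 53).
Combine by CRT: x ≡ 8 (mod 61), x ≡ 25 (mod 53) ⇒ x ≡ 1350 (mod 3233).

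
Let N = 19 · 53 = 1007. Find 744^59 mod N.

870

Mod 19: 744 ≡ 3; by Fermat, exponent reduces to 59 mod 18 = 5; 3^5 ≡ 15 (mod 19).
Mod 53: 744 ≡ 2; by Fermat, exponent reduces to 59 mod 52 = 7; 2^7 ≡ 22 (mod 53).
Combine by CRT: x ≡ 15 (mod 19), x ≡ 22 (mod 53) ⇒ x ≡ 870 (mod 1007).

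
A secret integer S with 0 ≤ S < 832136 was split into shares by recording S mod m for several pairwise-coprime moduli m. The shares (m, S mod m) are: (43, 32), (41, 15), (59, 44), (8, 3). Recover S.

23467

The moduli are pairwise coprime; N = 43·41·59·8 = 832136.
N/43 = 19352; 19352 ≡ 2 (mod 43); 2·22 ≡ 1, so inverse 22.
N/41 = 20296; 20296 ≡ 1 (mod 41), inverse 1.
N/59 = 14104; 14104 ≡ 3 (mod 59); 3·20 ≡ 1, so inverse 20.
N/8 = 104017; 104017 ≡ 1 (mod 8), inverse 1.
S ≡ 32·19352·22 + 15·20296·1 + 44·14104·20 + 3·104017·1 = 26651819.
26651819 mod 832136 = 23467.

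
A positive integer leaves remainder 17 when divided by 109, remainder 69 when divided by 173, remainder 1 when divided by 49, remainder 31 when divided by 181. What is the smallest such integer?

43032781

The moduli are pairwise coprime; N = 109·173·49·181 = 167242733.
N/109 = 1534337; 1534337 ≡ 53 (mod 109); 53·72 ≡ 1, so inverse 72.
N/173 = 966721; 966721 ≡ 170 (mod 173); 170·115 ≡ 1, so inverse 115.
N/49 = 3413117; 3413117 ≡ 22 (mod 49); 22·29 ≡ 1, so inverse 29.
N/181 = 923993; 923993 ≡ 169 (mod 181); 169·15 ≡ 1, so inverse 15.
x ≡ 17·1534337·72 + 69·966721·115 + 1·3413117·29 + 31·923993·15 = 10077596761.
10077596761 mod 167242733 = 43032781.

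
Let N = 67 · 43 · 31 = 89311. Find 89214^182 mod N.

Mod 67: 89214 ≡ 37; by Fermat, exponent reduces to 182 mod 66 = 50; 37^50 ≡ 29 (mod 67).
Mod 43: 89214 ≡ 32; by Fermat, exponent reduces to 182 mod 42 = 14; 32^14 ≡ 1 (mod 43).
Mod 31: 89214 ≡ 27; by Fermat, exponent reduces to 182 mod 30 = 2; 27^2 ≡ 16 (mod 31).
Combine by CRT: x ≡ 29 (mod 67), x ≡ 1 (mod 43), x ≡ 16 (mod 31) ⇒ x ≡ 17717 (mod 89311).

17717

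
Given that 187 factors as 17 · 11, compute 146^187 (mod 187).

Mod 17: 146 ≡ 10; by Fermat, exponent reduces to 187 mod 16 = 11; 10^11 ≡ 3 (mod 17).
Mod 11: 146 ≡ 3; by Fermat, exponent reduces to 187 mod 10 = 7; 3^7 ≡ 9 (mod 11).
Combine by CRT: x ≡ 3 (mod 17), x ≡ 9 (mod 11) ⇒ x ≡ 20 (mod 187).

20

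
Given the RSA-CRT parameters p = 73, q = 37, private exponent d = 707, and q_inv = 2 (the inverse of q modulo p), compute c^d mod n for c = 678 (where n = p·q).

1672

d_p = d mod (p−1) = 707 mod 72 = 59; d_q = d mod (q−1) = 23.
m₁ = c^(d_p) mod p: c ≡ 21 (mod 73), and 21^59 mod 73 = 66.
m₂ = c^(d_q) mod q: c ≡ 12 (mod 37), and 12^23 mod 37 = 7.
h = q_inv·(m₁ − m₂) mod p = 2·(66 − 7) mod 73 = 45.
m = m₂ + h·q = 7 + 45·37 = 1672.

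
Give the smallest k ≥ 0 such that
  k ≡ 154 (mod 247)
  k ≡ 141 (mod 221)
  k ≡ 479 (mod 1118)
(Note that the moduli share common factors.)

199483

gcd(247, 221) = 13 and 13 | (141 − 154), so the pair is consistent; merging gives k ≡ 2130 (mod 4199), where 4199 = lcm(247, 221).
gcd(4199, 1118) = 13 and 13 | (479 − 2130), so the pair is consistent; merging gives k ≡ 199483 (mod 361114), where 361114 = lcm(4199, 1118).
The solution is unique modulo lcm(247, 221, 1118) = 361114.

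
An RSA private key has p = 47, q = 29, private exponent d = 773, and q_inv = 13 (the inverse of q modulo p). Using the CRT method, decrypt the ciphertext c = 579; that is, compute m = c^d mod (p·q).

985

d_p = d mod (p−1) = 773 mod 46 = 37; d_q = d mod (q−1) = 17.
m₁ = c^(d_p) mod p: c ≡ 15 (mod 47), and 15^37 mod 47 = 45.
m₂ = c^(d_q) mod q: c ≡ 28 (mod 29), and 28^17 mod 29 = 28.
h = q_inv·(m₁ − m₂) mod p = 13·(45 − 28) mod 47 = 33.
m = m₂ + h·q = 28 + 33·29 = 985.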